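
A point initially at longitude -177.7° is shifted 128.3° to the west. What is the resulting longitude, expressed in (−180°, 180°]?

+54.0°

Start at -177.7°; shift −128.3° → -306.0°.
-306.0° lies outside (−180°, 180°]; add 360° → +54.0°.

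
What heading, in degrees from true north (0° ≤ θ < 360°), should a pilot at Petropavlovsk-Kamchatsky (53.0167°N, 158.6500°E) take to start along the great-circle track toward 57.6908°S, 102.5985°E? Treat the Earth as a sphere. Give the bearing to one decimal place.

210.7°

Δλ = 102.5985 − 158.6500 = -56.0515°.
θ = atan2( sin Δλ · cos φ₂ , cos φ₁ · sin φ₂ − sin φ₁ · cos φ₂ · cos Δλ )
  = atan2(-0.44338, -0.74687) = -149.305° → normalised to [0°, 360°): 210.695°.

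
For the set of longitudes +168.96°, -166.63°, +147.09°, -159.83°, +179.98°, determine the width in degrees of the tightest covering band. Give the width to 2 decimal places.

53.08°

Sort the longitudes: -166.63°, -159.83°, +147.09°, +168.96°, +179.98°.
Eastward gaps between consecutive values (wrapping around): 6.80°, 306.92°, 21.87°, 11.02°, 13.39°.
Largest gap = 306.92° ⇒ minimal covering band is its complement: 360° − 306.92° = 53.08°.
Band runs from +147.09° eastward to -159.83°, crossing the antimeridian.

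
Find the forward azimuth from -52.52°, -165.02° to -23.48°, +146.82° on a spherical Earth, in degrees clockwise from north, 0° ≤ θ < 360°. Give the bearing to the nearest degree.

290°

Δλ = 146.82 − -165.02 = 311.84°; wrapped into (−180°, 180°]: -48.16°.
θ = atan2( sin Δλ · cos φ₂ , cos φ₁ · sin φ₂ − sin φ₁ · cos φ₂ · cos Δλ )
  = atan2(-0.68332, 0.24308) = -70.418° → normalised to [0°, 360°): 289.582°.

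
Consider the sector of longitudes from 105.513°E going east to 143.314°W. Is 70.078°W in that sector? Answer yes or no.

Band width going east from +105.513° to -143.314°: ((-143.314 − 105.513) mod 360) = 111.173°.
Offset of -70.078° east of the west edge: ((-70.078 − 105.513) mod 360) = 184.409°.
184.409° > 111.173° ⇒ outside.

No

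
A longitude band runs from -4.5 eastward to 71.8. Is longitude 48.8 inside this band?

Band width going east from -4.5° to +71.8°: ((71.8 − -4.5) mod 360) = 76.3°.
Offset of +48.8° east of the west edge: ((48.8 − -4.5) mod 360) = 53.3°.
53.3° ≤ 76.3° ⇒ inside.

Yes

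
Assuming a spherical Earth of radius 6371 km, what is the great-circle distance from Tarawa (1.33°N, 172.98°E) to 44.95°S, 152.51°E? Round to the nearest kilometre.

Δλ = 152.51 − 172.98 = -20.47°.
Δφ = -44.95 − 1.33 = -46.28°.
a = sin²(Δφ/2) + cos φ₁ · cos φ₂ · sin²(Δλ/2) = 0.176771.
c = 2·atan2(√a, √(1−a)) = 0.86786 rad → d = 6371·c ≈ 5529.16 km.

5529 km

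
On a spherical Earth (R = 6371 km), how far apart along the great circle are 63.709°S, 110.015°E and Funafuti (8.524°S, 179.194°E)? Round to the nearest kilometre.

8142 km

Δλ = 179.194 − 110.015 = 69.179°.
Δφ = -8.524 − -63.709 = 55.185°.
a = sin²(Δφ/2) + cos φ₁ · cos φ₂ · sin²(Δλ/2) = 0.355704.
c = 2·atan2(√a, √(1−a)) = 1.27804 rad → d = 6371·c ≈ 8142.40 km.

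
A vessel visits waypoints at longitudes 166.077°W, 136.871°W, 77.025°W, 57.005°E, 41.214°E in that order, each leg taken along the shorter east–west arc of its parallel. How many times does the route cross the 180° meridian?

0

Leg 1: -166.077° → -136.871°, shortest Δλ = 29.206° (east) — does not cross 180°.
Leg 2: -136.871° → -77.025°, shortest Δλ = 59.846° (east) — does not cross 180°.
Leg 3: -77.025° → +57.005°, shortest Δλ = 134.03° (east) — does not cross 180°.
Leg 4: +57.005° → +41.214°, shortest Δλ = -15.791° (west) — does not cross 180°.
Total crossings: 0.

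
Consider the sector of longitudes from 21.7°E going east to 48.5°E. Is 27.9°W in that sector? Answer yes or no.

Band width going east from +21.7° to +48.5°: ((48.5 − 21.7) mod 360) = 26.8°.
Offset of -27.9° east of the west edge: ((-27.9 − 21.7) mod 360) = 310.4°.
310.4° > 26.8° ⇒ outside.

No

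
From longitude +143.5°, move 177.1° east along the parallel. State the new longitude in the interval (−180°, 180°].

Start at +143.5°; shift +177.1° → +320.6°.
+320.6° lies outside (−180°, 180°]; subtract 360° → -39.4°.

-39.4°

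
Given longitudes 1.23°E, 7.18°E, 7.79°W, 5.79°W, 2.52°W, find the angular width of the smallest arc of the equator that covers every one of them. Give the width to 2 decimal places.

Sort the longitudes: -7.79°, -5.79°, -2.52°, +1.23°, +7.18°.
Eastward gaps between consecutive values (wrapping around): 2.00°, 3.27°, 3.75°, 5.95°, 345.03°.
Largest gap = 345.03° ⇒ minimal covering band is its complement: 360° − 345.03° = 14.97°.
Band runs from -7.79° eastward to +7.18°.

14.97°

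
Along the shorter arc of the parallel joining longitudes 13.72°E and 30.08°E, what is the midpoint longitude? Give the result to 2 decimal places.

Signed shortest Δλ from +13.72° to +30.08° is +16.36°.
Midpoint longitude = +13.72° + (+16.36°)/2 = +13.72° + 8.18° = +21.90°.

21.90°E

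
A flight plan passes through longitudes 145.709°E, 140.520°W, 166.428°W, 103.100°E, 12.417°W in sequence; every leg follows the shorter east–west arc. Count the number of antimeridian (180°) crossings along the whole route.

2

Leg 1: +145.709° → -140.520°, shortest Δλ = 73.771° (east) — crosses 180°.
Leg 2: -140.520° → -166.428°, shortest Δλ = -25.908° (west) — does not cross 180°.
Leg 3: -166.428° → +103.100°, shortest Δλ = -90.472° (west) — crosses 180°.
Leg 4: +103.100° → -12.417°, shortest Δλ = -115.517° (west) — does not cross 180°.
Total crossings: 2.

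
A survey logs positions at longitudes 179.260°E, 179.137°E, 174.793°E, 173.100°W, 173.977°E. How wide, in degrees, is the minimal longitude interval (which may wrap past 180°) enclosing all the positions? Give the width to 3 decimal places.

Sort the longitudes: -173.100°, +173.977°, +174.793°, +179.137°, +179.260°.
Eastward gaps between consecutive values (wrapping around): 347.077°, 0.816°, 4.344°, 0.123°, 7.640°.
Largest gap = 347.077° ⇒ minimal covering band is its complement: 360° − 347.077° = 12.923°.
Band runs from +173.977° eastward to -173.100°, crossing the antimeridian.

12.923°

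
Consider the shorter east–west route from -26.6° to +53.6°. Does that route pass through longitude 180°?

No

Signed shortest Δλ = ((53.6 − -26.6 + 180) mod 360) − 180 = 80.2°.
Going east by 80.2° from -26.6° reaches +53.6° without touching 180°.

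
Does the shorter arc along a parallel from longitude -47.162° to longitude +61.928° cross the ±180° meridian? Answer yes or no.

Signed shortest Δλ = ((61.928 − -47.162 + 180) mod 360) − 180 = 109.09°.
Going east by 109.09° from -47.162° reaches +61.928° without touching 180°.

No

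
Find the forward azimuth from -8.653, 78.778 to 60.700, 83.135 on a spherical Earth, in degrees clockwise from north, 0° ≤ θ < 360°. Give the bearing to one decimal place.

Δλ = 83.135 − 78.778 = 4.357°.
θ = atan2( sin Δλ · cos φ₂ , cos φ₁ · sin φ₂ − sin φ₁ · cos φ₂ · cos Δλ )
  = atan2(0.03718, 0.93556) = 2.276° → normalised to [0°, 360°): 2.276°.

2.3°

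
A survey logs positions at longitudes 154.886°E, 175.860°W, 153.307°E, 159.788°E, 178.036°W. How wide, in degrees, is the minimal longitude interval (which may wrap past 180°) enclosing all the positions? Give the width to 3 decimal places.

30.833°

Sort the longitudes: -178.036°, -175.860°, +153.307°, +154.886°, +159.788°.
Eastward gaps between consecutive values (wrapping around): 2.176°, 329.167°, 1.579°, 4.902°, 22.176°.
Largest gap = 329.167° ⇒ minimal covering band is its complement: 360° − 329.167° = 30.833°.
Band runs from +153.307° eastward to -175.860°, crossing the antimeridian.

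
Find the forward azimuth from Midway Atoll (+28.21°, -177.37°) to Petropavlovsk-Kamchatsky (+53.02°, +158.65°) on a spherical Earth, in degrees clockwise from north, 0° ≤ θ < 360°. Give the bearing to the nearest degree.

331°

Δλ = 158.65 − -177.37 = 336.02°; wrapped into (−180°, 180°]: -23.98°.
θ = atan2( sin Δλ · cos φ₂ , cos φ₁ · sin φ₂ − sin φ₁ · cos φ₂ · cos Δλ )
  = atan2(-0.24447, 0.44415) = -28.830° → normalised to [0°, 360°): 331.170°.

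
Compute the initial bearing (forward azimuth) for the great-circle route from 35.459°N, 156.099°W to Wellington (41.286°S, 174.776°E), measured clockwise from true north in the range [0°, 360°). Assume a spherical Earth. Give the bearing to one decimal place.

201.7°

Δλ = 174.776 − -156.099 = 330.875°; wrapped into (−180°, 180°]: -29.125°.
θ = atan2( sin Δλ · cos φ₂ , cos φ₁ · sin φ₂ − sin φ₁ · cos φ₂ · cos Δλ )
  = atan2(-0.36573, -0.91824) = -158.283° → normalised to [0°, 360°): 201.717°.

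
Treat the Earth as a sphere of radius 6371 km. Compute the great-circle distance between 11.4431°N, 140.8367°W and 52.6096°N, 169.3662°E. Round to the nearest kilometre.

6360 km

Δλ = 169.3662 − -140.8367 = 310.2029°; wrapped into (−180°, 180°]: -49.7971°.
Δφ = 52.6096 − 11.4431 = 41.1665°.
a = sin²(Δφ/2) + cos φ₁ · cos φ₂ · sin²(Δλ/2) = 0.229095.
c = 2·atan2(√a, √(1−a)) = 0.99821 rad → d = 6371·c ≈ 6359.58 km.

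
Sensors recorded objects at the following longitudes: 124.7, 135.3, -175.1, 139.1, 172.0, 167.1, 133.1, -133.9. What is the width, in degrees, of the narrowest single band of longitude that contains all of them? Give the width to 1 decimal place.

Sort the longitudes: -175.1°, -133.9°, +124.7°, +133.1°, +135.3°, +139.1°, +167.1°, +172.0°.
Eastward gaps between consecutive values (wrapping around): 41.2°, 258.6°, 8.4°, 2.2°, 3.8°, 28.0°, 4.9°, 12.9°.
Largest gap = 258.6° ⇒ minimal covering band is its complement: 360° − 258.6° = 101.4°.
Band runs from +124.7° eastward to -133.9°, crossing the antimeridian.

101.4°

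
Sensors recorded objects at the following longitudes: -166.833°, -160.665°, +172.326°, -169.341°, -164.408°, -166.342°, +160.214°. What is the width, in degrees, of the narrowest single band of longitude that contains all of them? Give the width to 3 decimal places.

Sort the longitudes: -169.341°, -166.833°, -166.342°, -164.408°, -160.665°, +160.214°, +172.326°.
Eastward gaps between consecutive values (wrapping around): 2.508°, 0.491°, 1.934°, 3.743°, 320.879°, 12.112°, 18.333°.
Largest gap = 320.879° ⇒ minimal covering band is its complement: 360° − 320.879° = 39.121°.
Band runs from +160.214° eastward to -160.665°, crossing the antimeridian.

39.121°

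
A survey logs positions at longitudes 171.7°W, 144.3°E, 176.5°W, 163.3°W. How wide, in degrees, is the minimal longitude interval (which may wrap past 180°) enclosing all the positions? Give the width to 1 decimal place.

Sort the longitudes: -176.5°, -171.7°, -163.3°, +144.3°.
Eastward gaps between consecutive values (wrapping around): 4.8°, 8.4°, 307.6°, 39.2°.
Largest gap = 307.6° ⇒ minimal covering band is its complement: 360° − 307.6° = 52.4°.
Band runs from +144.3° eastward to -163.3°, crossing the antimeridian.

52.4°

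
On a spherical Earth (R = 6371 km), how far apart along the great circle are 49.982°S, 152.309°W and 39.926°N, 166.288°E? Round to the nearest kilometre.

Δλ = 166.288 − -152.309 = 318.597°; wrapped into (−180°, 180°]: -41.403°.
Δφ = 39.926 − -49.982 = 89.908°.
a = sin²(Δφ/2) + cos φ₁ · cos φ₂ · sin²(Δλ/2) = 0.560819.
c = 2·atan2(√a, √(1−a)) = 1.69274 rad → d = 6371·c ≈ 10784.42 km.

10784 km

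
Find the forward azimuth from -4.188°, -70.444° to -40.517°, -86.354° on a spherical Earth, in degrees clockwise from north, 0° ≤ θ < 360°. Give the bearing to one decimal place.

199.3°

Δλ = -86.354 − -70.444 = -15.910°.
θ = atan2( sin Δλ · cos φ₂ , cos φ₁ · sin φ₂ − sin φ₁ · cos φ₂ · cos Δλ )
  = atan2(-0.20840, -0.59455) = -160.684° → normalised to [0°, 360°): 199.316°.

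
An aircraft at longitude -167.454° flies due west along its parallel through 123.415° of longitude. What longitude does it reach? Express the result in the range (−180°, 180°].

+69.131°

Start at -167.454°; shift −123.415° → -290.869°.
-290.869° lies outside (−180°, 180°]; add 360° → +69.131°.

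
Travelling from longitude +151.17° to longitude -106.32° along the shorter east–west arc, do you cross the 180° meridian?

Yes

Naïve |-106.32 − 151.17| = 257.49° > 180°, so the shorter arc goes the other way round — across 180°.
Signed shortest Δλ = ((-106.32 − 151.17 + 180) mod 360) − 180 = 102.51°.
Going east by 102.51° from +151.17° passes through 180° before reaching -106.32°.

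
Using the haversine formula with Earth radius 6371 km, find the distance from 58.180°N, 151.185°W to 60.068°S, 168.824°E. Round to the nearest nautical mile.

7345 nmi

Δλ = 168.824 − -151.185 = 320.009°; wrapped into (−180°, 180°]: -39.991°.
Δφ = -60.068 − 58.180 = -118.248°.
a = sin²(Δφ/2) + cos φ₁ · cos φ₂ · sin²(Δλ/2) = 0.767406.
c = 2·atan2(√a, √(1−a)) = 2.13508 rad → d = 6371·c ≈ 13602.61 km ≈ 7344.82 nmi.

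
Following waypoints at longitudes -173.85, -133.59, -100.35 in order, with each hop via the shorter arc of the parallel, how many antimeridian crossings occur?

Leg 1: -173.85° → -133.59°, shortest Δλ = 40.26° (east) — does not cross 180°.
Leg 2: -133.59° → -100.35°, shortest Δλ = 33.24° (east) — does not cross 180°.
Total crossings: 0.

0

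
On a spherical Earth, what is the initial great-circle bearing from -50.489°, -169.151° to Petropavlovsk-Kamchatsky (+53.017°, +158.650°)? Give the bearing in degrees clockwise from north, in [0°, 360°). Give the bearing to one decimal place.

Δλ = 158.650 − -169.151 = 327.801°; wrapped into (−180°, 180°]: -32.199°.
θ = atan2( sin Δλ · cos φ₂ , cos φ₁ · sin φ₂ − sin φ₁ · cos φ₂ · cos Δλ )
  = atan2(-0.32056, 0.90097) = -19.585° → normalised to [0°, 360°): 340.415°.

340.4°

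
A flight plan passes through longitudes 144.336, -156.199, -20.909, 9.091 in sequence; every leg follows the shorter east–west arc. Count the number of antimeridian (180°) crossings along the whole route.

1

Leg 1: +144.336° → -156.199°, shortest Δλ = 59.465° (east) — crosses 180°.
Leg 2: -156.199° → -20.909°, shortest Δλ = 135.29° (east) — does not cross 180°.
Leg 3: -20.909° → +9.091°, shortest Δλ = 30.0° (east) — does not cross 180°.
Total crossings: 1.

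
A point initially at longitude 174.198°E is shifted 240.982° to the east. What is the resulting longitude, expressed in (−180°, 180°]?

Start at +174.198°; shift +240.982° → +415.180°.
+415.180° lies outside (−180°, 180°]; subtract 360° → +55.180°.

55.180°E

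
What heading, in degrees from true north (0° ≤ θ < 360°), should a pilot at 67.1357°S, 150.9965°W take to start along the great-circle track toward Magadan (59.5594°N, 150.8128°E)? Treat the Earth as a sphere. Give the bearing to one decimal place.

323.5°

Δλ = 150.8128 − -150.9965 = 301.8093°; wrapped into (−180°, 180°]: -58.1907°.
θ = atan2( sin Δλ · cos φ₂ , cos φ₁ · sin φ₂ − sin φ₁ · cos φ₂ · cos Δλ )
  = atan2(-0.43055, 0.58106) = -36.538° → normalised to [0°, 360°): 323.462°.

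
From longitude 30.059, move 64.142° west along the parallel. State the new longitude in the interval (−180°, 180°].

Start at +30.059°; shift −64.142° → -34.083°.
-34.083° already lies in (−180°, 180°].

-34.083°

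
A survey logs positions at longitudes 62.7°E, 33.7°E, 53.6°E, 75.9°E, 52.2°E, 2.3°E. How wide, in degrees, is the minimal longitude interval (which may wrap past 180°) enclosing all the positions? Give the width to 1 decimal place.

73.6°

Sort the longitudes: +2.3°, +33.7°, +52.2°, +53.6°, +62.7°, +75.9°.
Eastward gaps between consecutive values (wrapping around): 31.4°, 18.5°, 1.4°, 9.1°, 13.2°, 286.4°.
Largest gap = 286.4° ⇒ minimal covering band is its complement: 360° − 286.4° = 73.6°.
Band runs from +2.3° eastward to +75.9°.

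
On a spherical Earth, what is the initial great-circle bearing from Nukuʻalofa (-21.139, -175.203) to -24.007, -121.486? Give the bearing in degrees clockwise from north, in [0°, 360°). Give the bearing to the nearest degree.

104°

Δλ = -121.486 − -175.203 = 53.717°.
θ = atan2( sin Δλ · cos φ₂ , cos φ₁ · sin φ₂ − sin φ₁ · cos φ₂ · cos Δλ )
  = atan2(0.73637, -0.18452) = 104.067° → normalised to [0°, 360°): 104.067°.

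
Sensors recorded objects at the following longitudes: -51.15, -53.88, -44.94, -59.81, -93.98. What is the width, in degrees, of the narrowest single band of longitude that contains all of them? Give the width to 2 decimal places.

49.04°

Sort the longitudes: -93.98°, -59.81°, -53.88°, -51.15°, -44.94°.
Eastward gaps between consecutive values (wrapping around): 34.17°, 5.93°, 2.73°, 6.21°, 310.96°.
Largest gap = 310.96° ⇒ minimal covering band is its complement: 360° − 310.96° = 49.04°.
Band runs from -93.98° eastward to -44.94°.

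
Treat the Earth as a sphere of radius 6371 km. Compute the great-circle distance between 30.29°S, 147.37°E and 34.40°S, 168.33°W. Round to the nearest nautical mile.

2243 nmi

Δλ = -168.33 − 147.37 = -315.70°; wrapped into (−180°, 180°]: 44.30°.
Δφ = -34.40 − -30.29 = -4.11°.
a = sin²(Δφ/2) + cos φ₁ · cos φ₂ · sin²(Δλ/2) = 0.102566.
c = 2·atan2(√a, √(1−a)) = 0.65201 rad → d = 6371·c ≈ 4153.94 km ≈ 2242.95 nmi.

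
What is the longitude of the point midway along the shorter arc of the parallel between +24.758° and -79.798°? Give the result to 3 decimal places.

Signed shortest Δλ from +24.758° to -79.798° is -104.556°.
Midpoint longitude = +24.758° + (-104.556°)/2 = +24.758° − 52.278° = -27.520°.

-27.520°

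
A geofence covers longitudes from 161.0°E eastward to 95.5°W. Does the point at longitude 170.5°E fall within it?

Band width going east from +161.0° to -95.5°: ((-95.5 − 161.0) mod 360) = 103.5°.
Offset of +170.5° east of the west edge: ((170.5 − 161.0) mod 360) = 9.5°.
9.5° ≤ 103.5° ⇒ inside.

Yes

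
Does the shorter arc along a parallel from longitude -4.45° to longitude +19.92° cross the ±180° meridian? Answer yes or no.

No

Signed shortest Δλ = ((19.92 − -4.45 + 180) mod 360) − 180 = 24.37°.
Going east by 24.37° from -4.45° reaches +19.92° without touching 180°.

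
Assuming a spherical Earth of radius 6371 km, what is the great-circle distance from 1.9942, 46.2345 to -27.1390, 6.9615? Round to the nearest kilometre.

5307 km

Δλ = 6.9615 − 46.2345 = -39.2730°.
Δφ = -27.1390 − 1.9942 = -29.1332°.
a = sin²(Δφ/2) + cos φ₁ · cos φ₂ · sin²(Δλ/2) = 0.163691.
c = 2·atan2(√a, √(1−a)) = 0.83306 rad → d = 6371·c ≈ 5307.40 km.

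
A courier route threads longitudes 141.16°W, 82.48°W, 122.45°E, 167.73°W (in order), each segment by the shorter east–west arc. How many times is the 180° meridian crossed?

2

Leg 1: -141.16° → -82.48°, shortest Δλ = 58.68° (east) — does not cross 180°.
Leg 2: -82.48° → +122.45°, shortest Δλ = -155.07° (west) — crosses 180°.
Leg 3: +122.45° → -167.73°, shortest Δλ = 69.82° (east) — crosses 180°.
Total crossings: 2.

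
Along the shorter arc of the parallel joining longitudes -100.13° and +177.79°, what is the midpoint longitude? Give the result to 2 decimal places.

-141.17°

Signed shortest Δλ from -100.13° to +177.79° is -82.08°.
Midpoint longitude = -100.13° + (-82.08°)/2 = -100.13° − 41.04° = -141.17°.
(The naïve average (-100.13 + +177.79)/2 = 38.83° is on the wrong side of the globe.)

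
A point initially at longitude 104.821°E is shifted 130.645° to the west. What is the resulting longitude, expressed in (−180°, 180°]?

Start at +104.821°; shift −130.645° → -25.824°.
-25.824° already lies in (−180°, 180°].

25.824°W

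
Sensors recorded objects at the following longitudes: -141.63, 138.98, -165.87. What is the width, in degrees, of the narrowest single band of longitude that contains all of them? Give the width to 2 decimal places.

79.39°

Sort the longitudes: -165.87°, -141.63°, +138.98°.
Eastward gaps between consecutive values (wrapping around): 24.24°, 280.61°, 55.15°.
Largest gap = 280.61° ⇒ minimal covering band is its complement: 360° − 280.61° = 79.39°.
Band runs from +138.98° eastward to -141.63°, crossing the antimeridian.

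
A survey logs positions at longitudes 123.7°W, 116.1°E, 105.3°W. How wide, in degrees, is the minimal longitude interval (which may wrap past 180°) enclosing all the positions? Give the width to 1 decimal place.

138.6°

Sort the longitudes: -123.7°, -105.3°, +116.1°.
Eastward gaps between consecutive values (wrapping around): 18.4°, 221.4°, 120.2°.
Largest gap = 221.4° ⇒ minimal covering band is its complement: 360° − 221.4° = 138.6°.
Band runs from +116.1° eastward to -105.3°, crossing the antimeridian.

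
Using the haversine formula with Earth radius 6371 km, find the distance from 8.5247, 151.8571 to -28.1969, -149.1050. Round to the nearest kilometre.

Δλ = -149.1050 − 151.8571 = -300.9621°; wrapped into (−180°, 180°]: 59.0379°.
Δφ = -28.1969 − 8.5247 = -36.7216°.
a = sin²(Δφ/2) + cos φ₁ · cos φ₂ · sin²(Δλ/2) = 0.310817.
c = 2·atan2(√a, √(1−a)) = 1.18276 rad → d = 6371·c ≈ 7535.39 km.

7535 km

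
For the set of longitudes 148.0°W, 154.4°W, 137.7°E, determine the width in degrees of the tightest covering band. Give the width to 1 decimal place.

74.3°

Sort the longitudes: -154.4°, -148.0°, +137.7°.
Eastward gaps between consecutive values (wrapping around): 6.4°, 285.7°, 67.9°.
Largest gap = 285.7° ⇒ minimal covering band is its complement: 360° − 285.7° = 74.3°.
Band runs from +137.7° eastward to -148.0°, crossing the antimeridian.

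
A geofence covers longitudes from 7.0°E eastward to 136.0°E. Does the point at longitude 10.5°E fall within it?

Band width going east from +7.0° to +136.0°: ((136.0 − 7.0) mod 360) = 129.0°.
Offset of +10.5° east of the west edge: ((10.5 − 7.0) mod 360) = 3.5°.
3.5° ≤ 129.0° ⇒ inside.

Yes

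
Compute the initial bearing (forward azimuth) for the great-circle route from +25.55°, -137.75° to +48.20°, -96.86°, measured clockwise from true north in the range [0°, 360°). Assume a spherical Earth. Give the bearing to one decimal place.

Δλ = -96.86 − -137.75 = 40.89°.
θ = atan2( sin Δλ · cos φ₂ , cos φ₁ · sin φ₂ − sin φ₁ · cos φ₂ · cos Δλ )
  = atan2(0.43632, 0.45525) = 43.783° → normalised to [0°, 360°): 43.783°.

43.8°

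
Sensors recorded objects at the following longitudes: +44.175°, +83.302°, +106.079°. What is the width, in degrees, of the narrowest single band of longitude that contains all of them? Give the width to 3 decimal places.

Sort the longitudes: +44.175°, +83.302°, +106.079°.
Eastward gaps between consecutive values (wrapping around): 39.127°, 22.777°, 298.096°.
Largest gap = 298.096° ⇒ minimal covering band is its complement: 360° − 298.096° = 61.904°.
Band runs from +44.175° eastward to +106.079°.

61.904°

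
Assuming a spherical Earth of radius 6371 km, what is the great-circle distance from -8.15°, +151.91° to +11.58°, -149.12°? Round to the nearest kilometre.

Δλ = -149.12 − 151.91 = -301.03°; wrapped into (−180°, 180°]: 58.97°.
Δφ = 11.58 − -8.15 = 19.73°.
a = sin²(Δφ/2) + cos φ₁ · cos φ₂ · sin²(Δλ/2) = 0.264282.
c = 2·atan2(√a, √(1−a)) = 1.07988 rad → d = 6371·c ≈ 6879.90 km.

6880 km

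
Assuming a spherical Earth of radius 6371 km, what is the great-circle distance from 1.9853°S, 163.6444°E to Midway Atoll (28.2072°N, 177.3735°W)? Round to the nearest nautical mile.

Δλ = -177.3735 − 163.6444 = -341.0179°; wrapped into (−180°, 180°]: 18.9821°.
Δφ = 28.2072 − -1.9853 = 30.1925°.
a = sin²(Δφ/2) + cos φ₁ · cos φ₂ · sin²(Δλ/2) = 0.091776.
c = 2·atan2(√a, √(1−a)) = 0.61556 rad → d = 6371·c ≈ 3921.76 km ≈ 2117.58 nmi.

2118 nmi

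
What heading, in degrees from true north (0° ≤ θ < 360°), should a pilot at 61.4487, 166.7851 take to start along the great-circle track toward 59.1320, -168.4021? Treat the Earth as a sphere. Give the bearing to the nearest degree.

90°

Δλ = -168.4021 − 166.7851 = -335.1872°; wrapped into (−180°, 180°]: 24.8128°.
θ = atan2( sin Δλ · cos φ₂ , cos φ₁ · sin φ₂ − sin φ₁ · cos φ₂ · cos Δλ )
  = atan2(0.21531, 0.00118) = 89.686° → normalised to [0°, 360°): 89.686°.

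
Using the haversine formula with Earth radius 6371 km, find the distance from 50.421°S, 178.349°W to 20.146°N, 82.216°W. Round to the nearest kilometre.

12146 km

Δλ = -82.216 − -178.349 = 96.133°.
Δφ = 20.146 − -50.421 = 70.567°.
a = sin²(Δφ/2) + cos φ₁ · cos φ₂ · sin²(Δλ/2) = 0.664681.
c = 2·atan2(√a, √(1−a)) = 1.90642 rad → d = 6371·c ≈ 12145.82 km.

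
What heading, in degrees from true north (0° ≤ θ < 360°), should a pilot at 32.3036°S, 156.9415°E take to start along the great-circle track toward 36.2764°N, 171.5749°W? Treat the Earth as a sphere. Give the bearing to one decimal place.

25.9°

Δλ = -171.5749 − 156.9415 = -328.5164°; wrapped into (−180°, 180°]: 31.4836°.
θ = atan2( sin Δλ · cos φ₂ , cos φ₁ · sin φ₂ − sin φ₁ · cos φ₂ · cos Δλ )
  = atan2(0.42103, 0.86751) = 25.889° → normalised to [0°, 360°): 25.889°.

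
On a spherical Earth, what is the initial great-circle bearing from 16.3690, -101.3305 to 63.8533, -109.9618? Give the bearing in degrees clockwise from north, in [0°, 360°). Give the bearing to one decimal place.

Δλ = -109.9618 − -101.3305 = -8.6313°.
θ = atan2( sin Δλ · cos φ₂ , cos φ₁ · sin φ₂ − sin φ₁ · cos φ₂ · cos Δλ )
  = atan2(-0.06613, 0.73850) = -5.117° → normalised to [0°, 360°): 354.883°.

354.9°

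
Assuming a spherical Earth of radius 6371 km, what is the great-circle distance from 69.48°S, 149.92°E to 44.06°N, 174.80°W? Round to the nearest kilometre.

Δλ = -174.80 − 149.92 = -324.72°; wrapped into (−180°, 180°]: 35.28°.
Δφ = 44.06 − -69.48 = 113.54°.
a = sin²(Δφ/2) + cos φ₁ · cos φ₂ · sin²(Δλ/2) = 0.722827.
c = 2·atan2(√a, √(1−a)) = 2.03270 rad → d = 6371·c ≈ 12950.33 km.

12950 km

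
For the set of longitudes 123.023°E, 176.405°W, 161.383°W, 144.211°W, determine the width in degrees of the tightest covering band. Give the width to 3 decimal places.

Sort the longitudes: -176.405°, -161.383°, -144.211°, +123.023°.
Eastward gaps between consecutive values (wrapping around): 15.022°, 17.172°, 267.234°, 60.572°.
Largest gap = 267.234° ⇒ minimal covering band is its complement: 360° − 267.234° = 92.766°.
Band runs from +123.023° eastward to -144.211°, crossing the antimeridian.

92.766°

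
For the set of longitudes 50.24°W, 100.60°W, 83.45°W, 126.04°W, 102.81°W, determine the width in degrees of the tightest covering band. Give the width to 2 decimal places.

Sort the longitudes: -126.04°, -102.81°, -100.60°, -83.45°, -50.24°.
Eastward gaps between consecutive values (wrapping around): 23.23°, 2.21°, 17.15°, 33.21°, 284.20°.
Largest gap = 284.20° ⇒ minimal covering band is its complement: 360° − 284.20° = 75.80°.
Band runs from -126.04° eastward to -50.24°.

75.80°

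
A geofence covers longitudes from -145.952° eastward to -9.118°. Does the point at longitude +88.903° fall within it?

Band width going east from -145.952° to -9.118°: ((-9.118 − -145.952) mod 360) = 136.834°.
Offset of +88.903° east of the west edge: ((88.903 − -145.952) mod 360) = 234.855°.
234.855° > 136.834° ⇒ outside.

No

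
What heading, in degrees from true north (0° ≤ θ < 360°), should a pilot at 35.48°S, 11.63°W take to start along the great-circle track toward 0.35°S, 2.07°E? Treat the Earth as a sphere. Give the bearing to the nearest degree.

23°

Δλ = 2.07 − -11.63 = 13.70°.
θ = atan2( sin Δλ · cos φ₂ , cos φ₁ · sin φ₂ − sin φ₁ · cos φ₂ · cos Δλ )
  = atan2(0.23683, 0.55892) = 22.964° → normalised to [0°, 360°): 22.964°.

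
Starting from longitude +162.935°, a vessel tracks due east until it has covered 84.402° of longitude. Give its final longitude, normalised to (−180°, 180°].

Start at +162.935°; shift +84.402° → +247.337°.
+247.337° lies outside (−180°, 180°]; subtract 360° → -112.663°.

-112.663°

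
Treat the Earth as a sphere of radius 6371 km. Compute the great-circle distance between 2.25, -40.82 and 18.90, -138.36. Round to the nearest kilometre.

10718 km

Δλ = -138.36 − -40.82 = -97.54°.
Δφ = 18.90 − 2.25 = 16.65°.
a = sin²(Δφ/2) + cos φ₁ · cos φ₂ · sin²(Δλ/2) = 0.555666.
c = 2·atan2(√a, √(1−a)) = 1.68236 rad → d = 6371·c ≈ 10718.31 km.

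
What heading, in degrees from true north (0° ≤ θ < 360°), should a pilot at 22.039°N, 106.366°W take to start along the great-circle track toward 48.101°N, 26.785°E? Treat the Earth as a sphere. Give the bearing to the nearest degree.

Δλ = 26.785 − -106.366 = 133.151°.
θ = atan2( sin Δλ · cos φ₂ , cos φ₁ · sin φ₂ − sin φ₁ · cos φ₂ · cos Δλ )
  = atan2(0.48721, 0.86132) = 29.495° → normalised to [0°, 360°): 29.495°.

29°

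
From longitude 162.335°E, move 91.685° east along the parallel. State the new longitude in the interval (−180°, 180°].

105.980°W

Start at +162.335°; shift +91.685° → +254.020°.
+254.020° lies outside (−180°, 180°]; subtract 360° → -105.980°.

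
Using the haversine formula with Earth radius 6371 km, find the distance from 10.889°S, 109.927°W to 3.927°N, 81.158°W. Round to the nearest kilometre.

Δλ = -81.158 − -109.927 = 28.769°.
Δφ = 3.927 − -10.889 = 14.816°.
a = sin²(Δφ/2) + cos φ₁ · cos φ₂ · sin²(Δλ/2) = 0.077087.
c = 2·atan2(√a, √(1−a)) = 0.56268 rad → d = 6371·c ≈ 3584.86 km.

3585 km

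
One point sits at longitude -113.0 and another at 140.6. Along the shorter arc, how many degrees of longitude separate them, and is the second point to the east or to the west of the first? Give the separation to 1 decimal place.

Raw difference: 140.6 − -113.0 = 253.6°.
Normalise into (−180°, 180°]: 253.6° − 360° = -106.4°.
Negative ⇒ the second point lies to the west; separation 106.4°.

106.4° west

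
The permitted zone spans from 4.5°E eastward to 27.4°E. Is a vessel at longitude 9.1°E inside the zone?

Band width going east from +4.5° to +27.4°: ((27.4 − 4.5) mod 360) = 22.9°.
Offset of +9.1° east of the west edge: ((9.1 − 4.5) mod 360) = 4.6°.
4.6° ≤ 22.9° ⇒ inside.

Yes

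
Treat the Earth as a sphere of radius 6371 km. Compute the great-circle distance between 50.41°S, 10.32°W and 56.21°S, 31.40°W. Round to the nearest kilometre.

1534 km

Δλ = -31.40 − -10.32 = -21.08°.
Δφ = -56.21 − -50.41 = -5.80°.
a = sin²(Δφ/2) + cos φ₁ · cos φ₂ · sin²(Δλ/2) = 0.014419.
c = 2·atan2(√a, √(1−a)) = 0.24074 rad → d = 6371·c ≈ 1533.75 km.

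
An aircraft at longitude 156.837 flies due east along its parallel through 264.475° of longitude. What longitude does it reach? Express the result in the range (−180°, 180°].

Start at +156.837°; shift +264.475° → +421.312°.
+421.312° lies outside (−180°, 180°]; subtract 360° → +61.312°.

+61.312°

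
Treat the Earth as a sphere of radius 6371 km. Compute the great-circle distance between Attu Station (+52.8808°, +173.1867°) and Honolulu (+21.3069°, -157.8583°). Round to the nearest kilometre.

4290 km

Δλ = -157.8583 − 173.1867 = -331.0450°; wrapped into (−180°, 180°]: 28.9550°.
Δφ = 21.3069 − 52.8808 = -31.5739°.
a = sin²(Δφ/2) + cos φ₁ · cos φ₂ · sin²(Δλ/2) = 0.109156.
c = 2·atan2(√a, √(1−a)) = 0.67343 rad → d = 6371·c ≈ 4290.42 km.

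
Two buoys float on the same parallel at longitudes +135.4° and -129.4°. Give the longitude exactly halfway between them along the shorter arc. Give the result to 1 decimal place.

-177.0°

Signed shortest Δλ from +135.4° to -129.4° is +95.2°.
Midpoint longitude = +135.4° + (+95.2°)/2 = +135.4° + 47.6° = +183.0°.
Normalise into (−180°, 180°]: -177.0°.
(The naïve average (+135.4 + -129.4)/2 = 3.0° is on the wrong side of the globe.)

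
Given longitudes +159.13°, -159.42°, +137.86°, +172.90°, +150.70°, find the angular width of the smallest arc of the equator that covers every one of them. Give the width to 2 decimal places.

Sort the longitudes: -159.42°, +137.86°, +150.70°, +159.13°, +172.90°.
Eastward gaps between consecutive values (wrapping around): 297.28°, 12.84°, 8.43°, 13.77°, 27.68°.
Largest gap = 297.28° ⇒ minimal covering band is its complement: 360° − 297.28° = 62.72°.
Band runs from +137.86° eastward to -159.42°, crossing the antimeridian.

62.72°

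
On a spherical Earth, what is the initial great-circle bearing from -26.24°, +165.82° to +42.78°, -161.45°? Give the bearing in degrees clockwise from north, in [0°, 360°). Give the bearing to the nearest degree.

Δλ = -161.45 − 165.82 = -327.27°; wrapped into (−180°, 180°]: 32.73°.
θ = atan2( sin Δλ · cos φ₂ , cos φ₁ · sin φ₂ − sin φ₁ · cos φ₂ · cos Δλ )
  = atan2(0.39684, 0.88218) = 24.220° → normalised to [0°, 360°): 24.220°.

24°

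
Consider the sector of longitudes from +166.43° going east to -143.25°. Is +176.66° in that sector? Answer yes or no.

Yes

Band width going east from +166.43° to -143.25°: ((-143.25 − 166.43) mod 360) = 50.32°.
Offset of +176.66° east of the west edge: ((176.66 − 166.43) mod 360) = 10.23°.
10.23° ≤ 50.32° ⇒ inside.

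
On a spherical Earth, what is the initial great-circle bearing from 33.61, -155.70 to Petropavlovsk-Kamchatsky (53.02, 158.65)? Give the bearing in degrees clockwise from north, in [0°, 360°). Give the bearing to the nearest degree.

Δλ = 158.65 − -155.70 = 314.35°; wrapped into (−180°, 180°]: -45.65°.
θ = atan2( sin Δλ · cos φ₂ , cos φ₁ · sin φ₂ − sin φ₁ · cos φ₂ · cos Δλ )
  = atan2(-0.43015, 0.43254) = -44.841° → normalised to [0°, 360°): 315.159°.

315°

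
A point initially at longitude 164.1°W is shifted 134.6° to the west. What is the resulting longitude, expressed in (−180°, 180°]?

61.3°E

Start at -164.1°; shift −134.6° → -298.7°.
-298.7° lies outside (−180°, 180°]; add 360° → +61.3°.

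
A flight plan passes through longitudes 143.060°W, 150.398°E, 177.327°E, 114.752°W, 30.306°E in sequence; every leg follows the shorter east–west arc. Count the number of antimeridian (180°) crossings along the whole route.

Leg 1: -143.060° → +150.398°, shortest Δλ = -66.542° (west) — crosses 180°.
Leg 2: +150.398° → +177.327°, shortest Δλ = 26.929° (east) — does not cross 180°.
Leg 3: +177.327° → -114.752°, shortest Δλ = 67.921° (east) — crosses 180°.
Leg 4: -114.752° → +30.306°, shortest Δλ = 145.058° (east) — does not cross 180°.
Total crossings: 2.

2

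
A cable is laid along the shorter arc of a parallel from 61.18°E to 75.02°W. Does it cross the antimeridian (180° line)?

Signed shortest Δλ = ((-75.02 − 61.18 + 180) mod 360) − 180 = -136.2°.
Going west by 136.2° from +61.18° reaches -75.02° without touching 180°.

No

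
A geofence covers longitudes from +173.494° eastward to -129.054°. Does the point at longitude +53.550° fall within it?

No

Band width going east from +173.494° to -129.054°: ((-129.054 − 173.494) mod 360) = 57.452°.
Offset of +53.550° east of the west edge: ((53.550 − 173.494) mod 360) = 240.056°.
240.056° > 57.452° ⇒ outside.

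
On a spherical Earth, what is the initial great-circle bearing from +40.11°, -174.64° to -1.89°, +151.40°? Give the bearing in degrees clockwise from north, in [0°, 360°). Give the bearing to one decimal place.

Δλ = 151.40 − -174.64 = 326.04°; wrapped into (−180°, 180°]: -33.96°.
θ = atan2( sin Δλ · cos φ₂ , cos φ₁ · sin φ₂ − sin φ₁ · cos φ₂ · cos Δλ )
  = atan2(-0.55831, -0.55930) = -135.051° → normalised to [0°, 360°): 224.949°.

224.9°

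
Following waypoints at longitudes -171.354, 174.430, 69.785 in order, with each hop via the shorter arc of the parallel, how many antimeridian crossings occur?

1

Leg 1: -171.354° → +174.430°, shortest Δλ = -14.216° (west) — crosses 180°.
Leg 2: +174.430° → +69.785°, shortest Δλ = -104.645° (west) — does not cross 180°.
Total crossings: 1.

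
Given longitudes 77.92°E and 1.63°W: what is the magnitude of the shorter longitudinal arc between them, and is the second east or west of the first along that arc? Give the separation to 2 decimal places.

Raw difference: -1.63 − 77.92 = -79.55°.
Normalise into (−180°, 180°]: -79.55° stays -79.55°.
Negative ⇒ the second point lies to the west; separation 79.55°.

79.55° west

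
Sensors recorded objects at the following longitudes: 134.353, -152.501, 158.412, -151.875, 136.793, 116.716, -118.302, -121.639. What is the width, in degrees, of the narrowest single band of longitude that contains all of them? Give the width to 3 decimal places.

124.982°

Sort the longitudes: -152.501°, -151.875°, -121.639°, -118.302°, +116.716°, +134.353°, +136.793°, +158.412°.
Eastward gaps between consecutive values (wrapping around): 0.626°, 30.236°, 3.337°, 235.018°, 17.637°, 2.440°, 21.619°, 49.087°.
Largest gap = 235.018° ⇒ minimal covering band is its complement: 360° − 235.018° = 124.982°.
Band runs from +116.716° eastward to -118.302°, crossing the antimeridian.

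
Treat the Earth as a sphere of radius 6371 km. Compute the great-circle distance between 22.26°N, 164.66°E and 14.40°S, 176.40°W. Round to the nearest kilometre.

Δλ = -176.40 − 164.66 = -341.06°; wrapped into (−180°, 180°]: 18.94°.
Δφ = -14.40 − 22.26 = -36.66°.
a = sin²(Δφ/2) + cos φ₁ · cos φ₂ · sin²(Δλ/2) = 0.123170.
c = 2·atan2(√a, √(1−a)) = 0.71718 rad → d = 6371·c ≈ 4569.17 km.

4569 km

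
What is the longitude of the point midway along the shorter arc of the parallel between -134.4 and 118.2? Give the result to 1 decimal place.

Signed shortest Δλ from -134.4° to +118.2° is -107.4°.
Midpoint longitude = -134.4° + (-107.4°)/2 = -134.4° − 53.7° = -188.1°.
Normalise into (−180°, 180°]: +171.9°.
(The naïve average (-134.4 + +118.2)/2 = -8.1° is on the wrong side of the globe.)

+171.9°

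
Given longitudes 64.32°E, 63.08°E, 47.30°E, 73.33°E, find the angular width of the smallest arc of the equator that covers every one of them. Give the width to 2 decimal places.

26.03°

Sort the longitudes: +47.30°, +63.08°, +64.32°, +73.33°.
Eastward gaps between consecutive values (wrapping around): 15.78°, 1.24°, 9.01°, 333.97°.
Largest gap = 333.97° ⇒ minimal covering band is its complement: 360° − 333.97° = 26.03°.
Band runs from +47.30° eastward to +73.33°.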